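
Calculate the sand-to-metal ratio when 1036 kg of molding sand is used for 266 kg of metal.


Formula: Sand-to-Metal Ratio = W_sand / W_metal
Ratio = 1036 kg / 266 kg = 3.8947

Final answer: 3.8947


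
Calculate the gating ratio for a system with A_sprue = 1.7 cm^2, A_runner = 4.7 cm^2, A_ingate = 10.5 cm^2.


Sprue:Runner:Ingate = 1 : 4.7/1.7 : 10.5/1.7 = 1:2.76:6.18


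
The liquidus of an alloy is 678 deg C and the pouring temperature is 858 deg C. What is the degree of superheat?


Formula: Superheat = T_pour - T_melt
Superheat = 858 - 678 = 180 deg C

Final answer: 180 deg C


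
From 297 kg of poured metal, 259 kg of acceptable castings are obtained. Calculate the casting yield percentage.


Formula: Casting Yield = (W_good / W_total) * 100
Yield = (259 kg / 297 kg) * 100 = 87.2054%

Final answer: 87.2054%


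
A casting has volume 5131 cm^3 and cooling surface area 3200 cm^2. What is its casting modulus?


Formula: Casting Modulus M = V / A
M = 5131 cm^3 / 3200 cm^2 = 1.6034 cm


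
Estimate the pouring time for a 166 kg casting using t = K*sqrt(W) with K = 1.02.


Formula: t = K * sqrt(W)
sqrt(W) = sqrt(166) = 12.88410
t = 1.02 * 12.88410 = 13.1418 s

Answer: 13.1418 s


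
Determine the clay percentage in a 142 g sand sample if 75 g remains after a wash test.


Formula: Clay% = (W_total - W_washed) / W_total * 100
Clay mass = 142 - 75 = 67 g
Clay% = 67 / 142 * 100 = 47.1831%

47.1831%


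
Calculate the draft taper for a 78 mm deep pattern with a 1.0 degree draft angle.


Formula: taper = depth * tan(draft_angle)
tan(1.0 deg) = 0.0174551
taper = 78 mm * 0.0174551 = 1.3615 mm


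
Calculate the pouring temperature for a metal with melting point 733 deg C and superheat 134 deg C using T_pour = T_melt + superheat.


Formula: T_pour = T_melt + Superheat
T_pour = 733 + 134 = 867 deg C

Answer: 867 deg C


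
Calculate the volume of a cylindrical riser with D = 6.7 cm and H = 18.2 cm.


Formula: V = pi * (D/2)^2 * H  (cylinder volume)
Radius = D/2 = 6.7/2 = 3.35 cm
V = pi * 3.35^2 * 18.2 = 641.6687 cm^3


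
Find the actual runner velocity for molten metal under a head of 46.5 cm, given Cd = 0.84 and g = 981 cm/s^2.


Formula: v = Cd * sqrt(2 * g * h)  (Torricelli with discharge coefficient)
2*g*h = 2 * 981 * 46.5 = 91233.0 cm^2/s^2
sqrt(91233.0) = 302.04801 cm/s
v = 0.84 * 302.04801 = 253.7203 cm/s


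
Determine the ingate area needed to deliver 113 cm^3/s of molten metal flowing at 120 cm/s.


Formula: A_ingate = Q / v  (continuity equation)
A = 113 cm^3/s / 120 cm/s = 0.9417 cm^2

0.9417 cm^2


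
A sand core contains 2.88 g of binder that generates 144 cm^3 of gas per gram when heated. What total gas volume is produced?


Formula: V_gas = W_binder * gas_evolution_rate
V = 2.88 g * 144 cm^3/g = 414.7200 cm^3

414.7200 cm^3


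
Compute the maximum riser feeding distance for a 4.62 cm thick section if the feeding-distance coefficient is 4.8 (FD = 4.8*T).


Formula: FD = 4.8 * T  (riser feeding-distance rule)
FD = 4.8 * 4.62 cm = 22.1760 cm

22.1760 cm


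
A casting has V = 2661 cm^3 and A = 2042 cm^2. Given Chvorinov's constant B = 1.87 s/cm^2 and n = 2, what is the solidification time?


Formula: t_s = B * (V/A)^n  (Chvorinov's rule, n=2)
Modulus M = V/A = 2661/2042 = 1.303134 cm
M^2 = 1.303134^2 = 1.698158 cm^2
t_s = 1.87 * 1.698158 = 3.1756 s


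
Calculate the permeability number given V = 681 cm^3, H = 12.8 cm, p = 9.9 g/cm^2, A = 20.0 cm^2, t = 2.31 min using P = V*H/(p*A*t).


Formula: Permeability Number P = (V * H) / (p * A * t)
Numerator: V * H = 681 * 12.8 = 8716.8
Denominator: p * A * t = 9.9 * 20.0 * 2.31 = 457.38
P = 8716.8 / 457.38 = 19.0581


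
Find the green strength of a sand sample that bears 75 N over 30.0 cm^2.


Formula: Compressive Strength = Force / Area
Strength = 75 N / 30.0 cm^2 = 2.5000 N/cm^2

Answer: 2.5000 N/cm^2


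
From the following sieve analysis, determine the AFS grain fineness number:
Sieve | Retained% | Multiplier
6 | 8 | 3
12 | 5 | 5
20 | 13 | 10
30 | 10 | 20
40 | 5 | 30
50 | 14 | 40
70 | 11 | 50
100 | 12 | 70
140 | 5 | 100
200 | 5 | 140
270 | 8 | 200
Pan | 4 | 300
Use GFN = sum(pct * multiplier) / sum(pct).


Formula: GFN = sum(pct * multiplier) / sum(pct)
sum(pct * multiplier) = 6479
sum(pct) = 100
GFN = 6479 / 100 = 64.79

Answer: 64.79


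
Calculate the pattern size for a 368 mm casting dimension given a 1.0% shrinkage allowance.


Formula: L_pattern = L_casting * (1 + shrinkage_rate/100)
Shrinkage factor = 1 + 1.0/100 = 1.01
L_pattern = 368 mm * 1.01 = 371.6800 mm


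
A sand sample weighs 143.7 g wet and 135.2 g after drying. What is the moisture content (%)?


Formula: MC = (W_wet - W_dry) / W_wet * 100
Water mass = 143.7 - 135.2 = 8.5 g
MC = 8.5 / 143.7 * 100 = 5.9151%

Answer: 5.9151%


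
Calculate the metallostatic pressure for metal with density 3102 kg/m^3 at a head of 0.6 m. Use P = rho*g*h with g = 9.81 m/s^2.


Formula: P = rho * g * h
rho * g = 3102 * 9.81 = 30430.62 N/m^3
P = 30430.62 * 0.6 = 18258.3720 Pa


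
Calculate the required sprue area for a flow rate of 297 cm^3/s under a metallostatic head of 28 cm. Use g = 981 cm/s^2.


Formula: v = sqrt(2*g*h), A = Q/v
Velocity: v = sqrt(2 * 981 * 28) = sqrt(54936) = 234.3843 cm/s
Sprue area: A = Q / v = 297 / 234.3843 = 1.2671 cm^2

Answer: 1.2671 cm^2


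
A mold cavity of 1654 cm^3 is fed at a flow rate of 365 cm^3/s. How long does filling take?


Formula: t_fill = V_mold / Q_flow
t = 1654 cm^3 / 365 cm^3/s = 4.5315 s


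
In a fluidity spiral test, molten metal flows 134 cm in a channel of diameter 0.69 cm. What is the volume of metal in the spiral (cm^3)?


Formula: V = pi * (d/2)^2 * L  (cylinder volume)
Radius = 0.69/2 = 0.345 cm
V = pi * 0.345^2 * 134 = 50.1064 cm^3

Answer: 50.1064 cm^3


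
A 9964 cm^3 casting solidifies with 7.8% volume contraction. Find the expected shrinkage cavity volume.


Formula: V_shrink = V_casting * shrinkage_pct / 100
V_shrink = 9964 cm^3 * 7.8 / 100 = 777.1920 cm^3

777.1920 cm^3


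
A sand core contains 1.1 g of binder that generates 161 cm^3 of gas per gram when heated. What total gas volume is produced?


Formula: V_gas = W_binder * gas_evolution_rate
V = 1.1 g * 161 cm^3/g = 177.1000 cm^3

177.1000 cm^3


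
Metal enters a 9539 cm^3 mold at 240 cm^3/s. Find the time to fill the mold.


Formula: t_fill = V_mold / Q_flow
t = 9539 cm^3 / 240 cm^3/s = 39.7458 s

Final answer: 39.7458 s


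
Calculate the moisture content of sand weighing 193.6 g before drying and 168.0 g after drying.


Formula: MC = (W_wet - W_dry) / W_wet * 100
Water mass = 193.6 - 168.0 = 25.6 g
MC = 25.6 / 193.6 * 100 = 13.2231%

13.2231%


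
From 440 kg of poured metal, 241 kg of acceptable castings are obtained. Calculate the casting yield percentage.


Formula: Casting Yield = (W_good / W_total) * 100
Yield = (241 kg / 440 kg) * 100 = 54.7727%

Final answer: 54.7727%


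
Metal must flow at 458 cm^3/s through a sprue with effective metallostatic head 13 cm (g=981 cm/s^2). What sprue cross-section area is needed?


Formula: v = sqrt(2*g*h), A = Q/v
Velocity: v = sqrt(2 * 981 * 13) = sqrt(25506) = 159.7060 cm/s
Sprue area: A = Q / v = 458 / 159.7060 = 2.8678 cm^2


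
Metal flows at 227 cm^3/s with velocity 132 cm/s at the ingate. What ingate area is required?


Formula: A_ingate = Q / v  (continuity equation)
A = 227 cm^3/s / 132 cm/s = 1.7197 cm^2


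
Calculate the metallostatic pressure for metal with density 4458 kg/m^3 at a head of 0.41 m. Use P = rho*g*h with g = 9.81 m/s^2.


Formula: P = rho * g * h
rho * g = 4458 * 9.81 = 43732.98 N/m^3
P = 43732.98 * 0.41 = 17930.5218 Pa


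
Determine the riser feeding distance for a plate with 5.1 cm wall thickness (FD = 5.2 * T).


Formula: FD = 5.2 * T  (riser feeding-distance rule)
FD = 5.2 * 5.1 cm = 26.5200 cm


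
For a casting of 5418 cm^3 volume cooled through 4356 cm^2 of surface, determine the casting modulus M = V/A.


Formula: Casting Modulus M = V / A
M = 5418 cm^3 / 4356 cm^2 = 1.2438 cm

Final answer: 1.2438 cm


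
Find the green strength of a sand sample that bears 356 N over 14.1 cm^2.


Formula: Compressive Strength = Force / Area
Strength = 356 N / 14.1 cm^2 = 25.2482 N/cm^2

25.2482 N/cm^2


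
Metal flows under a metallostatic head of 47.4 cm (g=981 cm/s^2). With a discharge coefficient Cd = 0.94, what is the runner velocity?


Formula: v = Cd * sqrt(2 * g * h)  (Torricelli with discharge coefficient)
2*g*h = 2 * 981 * 47.4 = 92998.8 cm^2/s^2
sqrt(92998.8) = 304.95705 cm/s
v = 0.94 * 304.95705 = 286.6596 cm/s


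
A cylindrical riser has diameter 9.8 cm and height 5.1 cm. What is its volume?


Formula: V = pi * (D/2)^2 * H  (cylinder volume)
Radius = D/2 = 9.8/2 = 4.9 cm
V = pi * 4.9^2 * 5.1 = 384.6912 cm^3

Final answer: 384.6912 cm^3


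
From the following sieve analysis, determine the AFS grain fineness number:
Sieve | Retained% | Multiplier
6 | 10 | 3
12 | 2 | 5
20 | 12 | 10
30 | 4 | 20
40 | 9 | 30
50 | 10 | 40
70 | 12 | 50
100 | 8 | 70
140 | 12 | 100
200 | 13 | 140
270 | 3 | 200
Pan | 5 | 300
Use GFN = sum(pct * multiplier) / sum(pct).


Formula: GFN = sum(pct * multiplier) / sum(pct)
sum(pct * multiplier) = 7190
sum(pct) = 100
GFN = 7190 / 100 = 71.90


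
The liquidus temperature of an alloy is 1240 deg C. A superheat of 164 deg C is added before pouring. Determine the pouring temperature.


Formula: T_pour = T_melt + Superheat
T_pour = 1240 + 164 = 1404 deg C

Final answer: 1404 deg C


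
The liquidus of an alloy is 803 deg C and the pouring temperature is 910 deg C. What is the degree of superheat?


Formula: Superheat = T_pour - T_melt
Superheat = 910 - 803 = 107 deg C

Answer: 107 deg C


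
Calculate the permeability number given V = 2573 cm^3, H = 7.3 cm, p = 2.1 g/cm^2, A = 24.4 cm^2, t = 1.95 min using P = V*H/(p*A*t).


Formula: Permeability Number P = (V * H) / (p * A * t)
Numerator: V * H = 2573 * 7.3 = 18782.9
Denominator: p * A * t = 2.1 * 24.4 * 1.95 = 99.918
P = 18782.9 / 99.918 = 187.9831


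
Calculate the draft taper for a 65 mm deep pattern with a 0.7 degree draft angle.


Formula: taper = depth * tan(draft_angle)
tan(0.7 deg) = 0.0122179
taper = 65 mm * 0.0122179 = 0.7942 mm


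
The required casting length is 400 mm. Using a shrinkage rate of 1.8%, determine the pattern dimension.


Formula: L_pattern = L_casting * (1 + shrinkage_rate/100)
Shrinkage factor = 1 + 1.8/100 = 1.018
L_pattern = 400 mm * 1.018 = 407.2000 mm

Final answer: 407.2000 mm


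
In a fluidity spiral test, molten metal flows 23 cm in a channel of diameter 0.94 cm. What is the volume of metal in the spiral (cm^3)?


Formula: V = pi * (d/2)^2 * L  (cylinder volume)
Radius = 0.94/2 = 0.47 cm
V = pi * 0.47^2 * 23 = 15.9615 cm^3


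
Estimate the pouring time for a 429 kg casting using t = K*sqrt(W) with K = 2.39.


Formula: t = K * sqrt(W)
sqrt(W) = sqrt(429) = 20.71232
t = 2.39 * 20.71232 = 49.5024 s

49.5024 s


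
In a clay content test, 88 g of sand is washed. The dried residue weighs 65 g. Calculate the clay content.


Formula: Clay% = (W_total - W_washed) / W_total * 100
Clay mass = 88 - 65 = 23 g
Clay% = 23 / 88 * 100 = 26.1364%

Final answer: 26.1364%


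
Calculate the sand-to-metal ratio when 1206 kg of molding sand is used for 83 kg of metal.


Formula: Sand-to-Metal Ratio = W_sand / W_metal
Ratio = 1206 kg / 83 kg = 14.5301

Final answer: 14.5301


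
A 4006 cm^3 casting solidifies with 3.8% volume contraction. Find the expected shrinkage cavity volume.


Formula: V_shrink = V_casting * shrinkage_pct / 100
V_shrink = 4006 cm^3 * 3.8 / 100 = 152.2280 cm^3

Answer: 152.2280 cm^3


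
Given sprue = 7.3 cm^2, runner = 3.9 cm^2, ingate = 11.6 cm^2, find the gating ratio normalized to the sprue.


Sprue:Runner:Ingate = 1 : 3.9/7.3 : 11.6/7.3 = 1:0.53:1.59

1:0.53:1.59


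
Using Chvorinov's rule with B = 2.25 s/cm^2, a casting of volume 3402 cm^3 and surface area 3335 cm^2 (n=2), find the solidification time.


Formula: t_s = B * (V/A)^n  (Chvorinov's rule, n=2)
Modulus M = V/A = 3402/3335 = 1.020090 cm
M^2 = 1.020090^2 = 1.040584 cm^2
t_s = 2.25 * 1.040584 = 2.3413 s

Final answer: 2.3413 s


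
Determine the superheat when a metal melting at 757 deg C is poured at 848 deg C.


Formula: Superheat = T_pour - T_melt
Superheat = 848 - 757 = 91 deg C

91 deg C


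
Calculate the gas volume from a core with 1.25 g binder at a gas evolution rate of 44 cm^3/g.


Formula: V_gas = W_binder * gas_evolution_rate
V = 1.25 g * 44 cm^3/g = 55.0000 cm^3

Answer: 55.0000 cm^3


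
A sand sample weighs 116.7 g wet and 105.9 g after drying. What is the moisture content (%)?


Formula: MC = (W_wet - W_dry) / W_wet * 100
Water mass = 116.7 - 105.9 = 10.8 g
MC = 10.8 / 116.7 * 100 = 9.2545%

Answer: 9.2545%


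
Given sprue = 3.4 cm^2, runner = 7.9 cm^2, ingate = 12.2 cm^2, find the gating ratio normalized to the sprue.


Sprue:Runner:Ingate = 1 : 7.9/3.4 : 12.2/3.4 = 1:2.32:3.59

Final answer: 1:2.32:3.59


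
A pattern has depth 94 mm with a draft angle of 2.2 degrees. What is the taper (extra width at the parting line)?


Formula: taper = depth * tan(draft_angle)
tan(2.2 deg) = 0.0384161
taper = 94 mm * 0.0384161 = 3.6111 mm

Answer: 3.6111 mm


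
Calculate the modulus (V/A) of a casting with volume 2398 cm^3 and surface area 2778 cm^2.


Formula: Casting Modulus M = V / A
M = 2398 cm^3 / 2778 cm^2 = 0.8632 cm

Answer: 0.8632 cm


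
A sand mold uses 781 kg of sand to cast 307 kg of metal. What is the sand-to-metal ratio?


Formula: Sand-to-Metal Ratio = W_sand / W_metal
Ratio = 781 kg / 307 kg = 2.5440

Answer: 2.5440


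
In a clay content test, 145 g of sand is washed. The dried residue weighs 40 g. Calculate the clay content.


Formula: Clay% = (W_total - W_washed) / W_total * 100
Clay mass = 145 - 40 = 105 g
Clay% = 105 / 145 * 100 = 72.4138%

72.4138%


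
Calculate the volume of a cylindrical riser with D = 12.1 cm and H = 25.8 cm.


Formula: V = pi * (D/2)^2 * H  (cylinder volume)
Radius = D/2 = 12.1/2 = 6.05 cm
V = pi * 6.05^2 * 25.8 = 2966.7457 cm^3


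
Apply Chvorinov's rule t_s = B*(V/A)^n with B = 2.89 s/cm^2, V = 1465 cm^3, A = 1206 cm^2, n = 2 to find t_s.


Formula: t_s = B * (V/A)^n  (Chvorinov's rule, n=2)
Modulus M = V/A = 1465/1206 = 1.214760 cm
M^2 = 1.214760^2 = 1.475642 cm^2
t_s = 2.89 * 1.475642 = 4.2646 s


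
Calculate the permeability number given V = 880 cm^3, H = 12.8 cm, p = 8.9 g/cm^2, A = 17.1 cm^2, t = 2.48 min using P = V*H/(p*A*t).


Formula: Permeability Number P = (V * H) / (p * A * t)
Numerator: V * H = 880 * 12.8 = 11264.0
Denominator: p * A * t = 8.9 * 17.1 * 2.48 = 377.4312
P = 11264.0 / 377.4312 = 29.8438


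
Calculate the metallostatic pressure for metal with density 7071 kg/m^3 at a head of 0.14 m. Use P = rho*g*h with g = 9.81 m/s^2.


Formula: P = rho * g * h
rho * g = 7071 * 9.81 = 69366.51 N/m^3
P = 69366.51 * 0.14 = 9711.3114 Pa

Final answer: 9711.3114 Pa


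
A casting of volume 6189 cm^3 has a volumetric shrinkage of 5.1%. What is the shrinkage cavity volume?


Formula: V_shrink = V_casting * shrinkage_pct / 100
V_shrink = 6189 cm^3 * 5.1 / 100 = 315.6390 cm^3

Final answer: 315.6390 cm^3


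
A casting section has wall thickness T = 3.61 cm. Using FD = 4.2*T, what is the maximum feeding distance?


Formula: FD = 4.2 * T  (riser feeding-distance rule)
FD = 4.2 * 3.61 cm = 15.1620 cm

Final answer: 15.1620 cm


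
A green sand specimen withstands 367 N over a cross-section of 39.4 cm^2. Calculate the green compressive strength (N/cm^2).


Formula: Compressive Strength = Force / Area
Strength = 367 N / 39.4 cm^2 = 9.3147 N/cm^2


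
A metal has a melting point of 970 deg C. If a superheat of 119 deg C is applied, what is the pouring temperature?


Formula: T_pour = T_melt + Superheat
T_pour = 970 + 119 = 1089 deg C

Final answer: 1089 deg C


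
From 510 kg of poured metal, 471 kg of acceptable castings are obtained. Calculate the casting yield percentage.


Formula: Casting Yield = (W_good / W_total) * 100
Yield = (471 kg / 510 kg) * 100 = 92.3529%

Answer: 92.3529%


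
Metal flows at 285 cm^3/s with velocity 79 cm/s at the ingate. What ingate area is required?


Formula: A_ingate = Q / v  (continuity equation)
A = 285 cm^3/s / 79 cm/s = 3.6076 cm^2

Answer: 3.6076 cm^2


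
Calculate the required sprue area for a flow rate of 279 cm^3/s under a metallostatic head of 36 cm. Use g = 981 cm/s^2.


Formula: v = sqrt(2*g*h), A = Q/v
Velocity: v = sqrt(2 * 981 * 36) = sqrt(70632) = 265.7668 cm/s
Sprue area: A = Q / v = 279 / 265.7668 = 1.0498 cm^2


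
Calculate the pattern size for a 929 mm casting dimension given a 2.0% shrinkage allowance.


Formula: L_pattern = L_casting * (1 + shrinkage_rate/100)
Shrinkage factor = 1 + 2.0/100 = 1.02
L_pattern = 929 mm * 1.02 = 947.5800 mm

Final answer: 947.5800 mm


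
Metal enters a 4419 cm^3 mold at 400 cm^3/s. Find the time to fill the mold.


Formula: t_fill = V_mold / Q_flow
t = 4419 cm^3 / 400 cm^3/s = 11.0475 s

11.0475 s


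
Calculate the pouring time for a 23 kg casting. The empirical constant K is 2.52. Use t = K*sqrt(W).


Formula: t = K * sqrt(W)
sqrt(W) = sqrt(23) = 4.79583
t = 2.52 * 4.79583 = 12.0855 s

Answer: 12.0855 s


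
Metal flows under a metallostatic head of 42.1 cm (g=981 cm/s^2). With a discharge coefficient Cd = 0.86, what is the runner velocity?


Formula: v = Cd * sqrt(2 * g * h)  (Torricelli with discharge coefficient)
2*g*h = 2 * 981 * 42.1 = 82600.2 cm^2/s^2
sqrt(82600.2) = 287.40251 cm/s
v = 0.86 * 287.40251 = 247.1662 cm/s


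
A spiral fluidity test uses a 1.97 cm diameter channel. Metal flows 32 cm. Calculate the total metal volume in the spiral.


Formula: V = pi * (d/2)^2 * L  (cylinder volume)
Radius = 1.97/2 = 0.985 cm
V = pi * 0.985^2 * 32 = 97.5377 cm^3


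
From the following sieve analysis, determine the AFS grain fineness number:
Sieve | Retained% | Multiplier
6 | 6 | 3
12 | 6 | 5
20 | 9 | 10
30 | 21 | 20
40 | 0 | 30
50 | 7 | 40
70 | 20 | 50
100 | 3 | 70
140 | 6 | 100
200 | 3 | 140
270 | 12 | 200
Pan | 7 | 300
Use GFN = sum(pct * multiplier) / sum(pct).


Formula: GFN = sum(pct * multiplier) / sum(pct)
sum(pct * multiplier) = 7568
sum(pct) = 100
GFN = 7568 / 100 = 75.68

Answer: 75.68


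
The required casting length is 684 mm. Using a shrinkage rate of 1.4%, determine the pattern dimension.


Formula: L_pattern = L_casting * (1 + shrinkage_rate/100)
Shrinkage factor = 1 + 1.4/100 = 1.014
L_pattern = 684 mm * 1.014 = 693.5760 mm

693.5760 mm


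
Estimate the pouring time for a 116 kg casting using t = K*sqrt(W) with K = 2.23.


Formula: t = K * sqrt(W)
sqrt(W) = sqrt(116) = 10.77033
t = 2.23 * 10.77033 = 24.0178 s

24.0178 s


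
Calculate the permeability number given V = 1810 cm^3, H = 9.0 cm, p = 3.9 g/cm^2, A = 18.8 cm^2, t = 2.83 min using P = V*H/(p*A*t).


Formula: Permeability Number P = (V * H) / (p * A * t)
Numerator: V * H = 1810 * 9.0 = 16290.0
Denominator: p * A * t = 3.9 * 18.8 * 2.83 = 207.4956
P = 16290.0 / 207.4956 = 78.5077

Answer: 78.5077


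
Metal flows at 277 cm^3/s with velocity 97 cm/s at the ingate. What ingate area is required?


Formula: A_ingate = Q / v  (continuity equation)
A = 277 cm^3/s / 97 cm/s = 2.8557 cm^2


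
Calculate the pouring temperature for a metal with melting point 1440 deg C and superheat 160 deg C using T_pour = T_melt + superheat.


Formula: T_pour = T_melt + Superheat
T_pour = 1440 + 160 = 1600 deg C


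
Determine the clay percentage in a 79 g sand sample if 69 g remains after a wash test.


Formula: Clay% = (W_total - W_washed) / W_total * 100
Clay mass = 79 - 69 = 10 g
Clay% = 10 / 79 * 100 = 12.6582%


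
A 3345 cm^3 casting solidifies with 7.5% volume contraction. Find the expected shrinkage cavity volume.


Formula: V_shrink = V_casting * shrinkage_pct / 100
V_shrink = 3345 cm^3 * 7.5 / 100 = 250.8750 cm^3

Final answer: 250.8750 cm^3


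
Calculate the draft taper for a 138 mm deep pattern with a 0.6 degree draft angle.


Formula: taper = depth * tan(draft_angle)
tan(0.6 deg) = 0.0104724
taper = 138 mm * 0.0104724 = 1.4452 mm

1.4452 mm


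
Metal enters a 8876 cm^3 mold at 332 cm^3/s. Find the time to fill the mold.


Formula: t_fill = V_mold / Q_flow
t = 8876 cm^3 / 332 cm^3/s = 26.7349 s

26.7349 s


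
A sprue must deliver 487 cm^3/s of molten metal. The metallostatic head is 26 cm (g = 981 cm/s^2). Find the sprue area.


Formula: v = sqrt(2*g*h), A = Q/v
Velocity: v = sqrt(2 * 981 * 26) = sqrt(51012) = 225.8584 cm/s
Sprue area: A = Q / v = 487 / 225.8584 = 2.1562 cm^2

Final answer: 2.1562 cm^2


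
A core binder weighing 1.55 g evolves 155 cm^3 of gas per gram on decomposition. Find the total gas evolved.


Formula: V_gas = W_binder * gas_evolution_rate
V = 1.55 g * 155 cm^3/g = 240.2500 cm^3

240.2500 cm^3


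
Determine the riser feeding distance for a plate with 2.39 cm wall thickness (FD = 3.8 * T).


Formula: FD = 3.8 * T  (riser feeding-distance rule)
FD = 3.8 * 2.39 cm = 9.0820 cm

Answer: 9.0820 cm


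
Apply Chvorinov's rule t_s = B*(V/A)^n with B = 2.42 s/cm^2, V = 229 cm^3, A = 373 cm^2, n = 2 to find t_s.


Formula: t_s = B * (V/A)^n  (Chvorinov's rule, n=2)
Modulus M = V/A = 229/373 = 0.613941 cm
M^2 = 0.613941^2 = 0.376924 cm^2
t_s = 2.42 * 0.376924 = 0.9122 s

Answer: 0.9122 s


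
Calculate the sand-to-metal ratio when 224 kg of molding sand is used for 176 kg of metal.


Formula: Sand-to-Metal Ratio = W_sand / W_metal
Ratio = 224 kg / 176 kg = 1.2727

Final answer: 1.2727


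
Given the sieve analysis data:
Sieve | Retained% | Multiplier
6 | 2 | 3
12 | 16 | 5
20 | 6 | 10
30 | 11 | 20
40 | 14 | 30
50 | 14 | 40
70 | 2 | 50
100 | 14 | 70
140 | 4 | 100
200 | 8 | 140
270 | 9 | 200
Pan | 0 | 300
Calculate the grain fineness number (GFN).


Formula: GFN = sum(pct * multiplier) / sum(pct)
sum(pct * multiplier) = 5746
sum(pct) = 100
GFN = 5746 / 100 = 57.46

Answer: 57.46


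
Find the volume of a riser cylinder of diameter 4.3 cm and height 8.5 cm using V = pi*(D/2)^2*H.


Formula: V = pi * (D/2)^2 * H  (cylinder volume)
Radius = D/2 = 4.3/2 = 2.15 cm
V = pi * 2.15^2 * 8.5 = 123.4371 cm^3


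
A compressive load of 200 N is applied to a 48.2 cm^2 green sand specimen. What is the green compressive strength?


Formula: Compressive Strength = Force / Area
Strength = 200 N / 48.2 cm^2 = 4.1494 N/cm^2

Answer: 4.1494 N/cm^2


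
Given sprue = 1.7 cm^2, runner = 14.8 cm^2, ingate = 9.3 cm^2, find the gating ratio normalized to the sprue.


Sprue:Runner:Ingate = 1 : 14.8/1.7 : 9.3/1.7 = 1:8.71:5.47

Final answer: 1:8.71:5.47


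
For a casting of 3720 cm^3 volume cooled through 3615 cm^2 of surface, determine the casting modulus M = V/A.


Formula: Casting Modulus M = V / A
M = 3720 cm^3 / 3615 cm^2 = 1.0290 cm

1.0290 cm


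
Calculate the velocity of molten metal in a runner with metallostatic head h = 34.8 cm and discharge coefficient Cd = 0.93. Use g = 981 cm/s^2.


Formula: v = Cd * sqrt(2 * g * h)  (Torricelli with discharge coefficient)
2*g*h = 2 * 981 * 34.8 = 68277.6 cm^2/s^2
sqrt(68277.6) = 261.29983 cm/s
v = 0.93 * 261.29983 = 243.0088 cm/s

Final answer: 243.0088 cm/s


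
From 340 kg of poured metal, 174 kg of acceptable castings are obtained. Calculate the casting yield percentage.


Formula: Casting Yield = (W_good / W_total) * 100
Yield = (174 kg / 340 kg) * 100 = 51.1765%

Answer: 51.1765%


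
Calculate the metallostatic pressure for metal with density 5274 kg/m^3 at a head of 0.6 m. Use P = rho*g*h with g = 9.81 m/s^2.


Formula: P = rho * g * h
rho * g = 5274 * 9.81 = 51737.94 N/m^3
P = 51737.94 * 0.6 = 31042.7640 Pa

Final answer: 31042.7640 Pa


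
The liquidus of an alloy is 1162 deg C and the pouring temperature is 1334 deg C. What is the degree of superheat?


Formula: Superheat = T_pour - T_melt
Superheat = 1334 - 1162 = 172 deg C

172 deg C


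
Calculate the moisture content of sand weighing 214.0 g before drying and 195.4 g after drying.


Formula: MC = (W_wet - W_dry) / W_wet * 100
Water mass = 214.0 - 195.4 = 18.6 g
MC = 18.6 / 214.0 * 100 = 8.6916%


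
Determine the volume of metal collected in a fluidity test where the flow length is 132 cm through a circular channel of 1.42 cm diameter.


Formula: V = pi * (d/2)^2 * L  (cylinder volume)
Radius = 1.42/2 = 0.71 cm
V = pi * 0.71^2 * 132 = 209.0453 cm^3

Final answer: 209.0453 cm^3


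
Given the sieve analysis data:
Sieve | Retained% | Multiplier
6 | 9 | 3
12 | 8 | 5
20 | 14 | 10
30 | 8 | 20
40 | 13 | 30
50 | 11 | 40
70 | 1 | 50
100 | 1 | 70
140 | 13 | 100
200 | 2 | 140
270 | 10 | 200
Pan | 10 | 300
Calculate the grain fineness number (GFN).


Formula: GFN = sum(pct * multiplier) / sum(pct)
sum(pct * multiplier) = 7897
sum(pct) = 100
GFN = 7897 / 100 = 78.97

Final answer: 78.97


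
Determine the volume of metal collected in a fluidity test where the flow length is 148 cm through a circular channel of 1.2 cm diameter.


Formula: V = pi * (d/2)^2 * L  (cylinder volume)
Radius = 1.2/2 = 0.6 cm
V = pi * 0.6^2 * 148 = 167.3841 cm^3

Answer: 167.3841 cm^3


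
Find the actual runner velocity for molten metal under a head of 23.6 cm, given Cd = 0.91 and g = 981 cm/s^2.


Formula: v = Cd * sqrt(2 * g * h)  (Torricelli with discharge coefficient)
2*g*h = 2 * 981 * 23.6 = 46303.2 cm^2/s^2
sqrt(46303.2) = 215.18178 cm/s
v = 0.91 * 215.18178 = 195.8154 cm/s


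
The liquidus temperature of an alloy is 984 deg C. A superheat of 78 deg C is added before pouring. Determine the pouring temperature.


Formula: T_pour = T_melt + Superheat
T_pour = 984 + 78 = 1062 deg C

Final answer: 1062 deg C


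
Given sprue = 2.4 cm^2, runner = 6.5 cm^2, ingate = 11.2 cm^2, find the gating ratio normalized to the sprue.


Sprue:Runner:Ingate = 1 : 6.5/2.4 : 11.2/2.4 = 1:2.71:4.67


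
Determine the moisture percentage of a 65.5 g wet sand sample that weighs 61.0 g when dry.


Formula: MC = (W_wet - W_dry) / W_wet * 100
Water mass = 65.5 - 61.0 = 4.5 g
MC = 4.5 / 65.5 * 100 = 6.8702%

Final answer: 6.8702%


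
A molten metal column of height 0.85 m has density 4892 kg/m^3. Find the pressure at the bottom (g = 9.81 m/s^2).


Formula: P = rho * g * h
rho * g = 4892 * 9.81 = 47990.52 N/m^3
P = 47990.52 * 0.85 = 40791.9420 Pa

Final answer: 40791.9420 Pa


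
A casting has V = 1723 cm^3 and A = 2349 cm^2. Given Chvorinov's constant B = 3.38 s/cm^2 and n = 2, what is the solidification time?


Formula: t_s = B * (V/A)^n  (Chvorinov's rule, n=2)
Modulus M = V/A = 1723/2349 = 0.733504 cm
M^2 = 0.733504^2 = 0.538028 cm^2
t_s = 3.38 * 0.538028 = 1.8185 s

Answer: 1.8185 s


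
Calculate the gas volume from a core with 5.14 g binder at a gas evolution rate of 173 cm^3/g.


Formula: V_gas = W_binder * gas_evolution_rate
V = 5.14 g * 173 cm^3/g = 889.2200 cm^3

889.2200 cm^3


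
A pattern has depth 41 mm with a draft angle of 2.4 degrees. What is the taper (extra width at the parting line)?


Formula: taper = depth * tan(draft_angle)
tan(2.4 deg) = 0.0419124
taper = 41 mm * 0.0419124 = 1.7184 mm

Answer: 1.7184 mm


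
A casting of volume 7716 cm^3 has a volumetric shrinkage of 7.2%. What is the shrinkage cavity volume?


Formula: V_shrink = V_casting * shrinkage_pct / 100
V_shrink = 7716 cm^3 * 7.2 / 100 = 555.5520 cm^3

555.5520 cm^3


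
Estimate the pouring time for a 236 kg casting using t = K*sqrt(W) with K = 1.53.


Formula: t = K * sqrt(W)
sqrt(W) = sqrt(236) = 15.36229
t = 1.53 * 15.36229 = 23.5043 s

Answer: 23.5043 s


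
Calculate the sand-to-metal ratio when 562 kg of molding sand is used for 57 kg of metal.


Formula: Sand-to-Metal Ratio = W_sand / W_metal
Ratio = 562 kg / 57 kg = 9.8596

9.8596


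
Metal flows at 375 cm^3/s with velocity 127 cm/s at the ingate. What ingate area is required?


Formula: A_ingate = Q / v  (continuity equation)
A = 375 cm^3/s / 127 cm/s = 2.9528 cm^2

2.9528 cm^2


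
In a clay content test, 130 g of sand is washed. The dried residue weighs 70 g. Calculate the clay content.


Formula: Clay% = (W_total - W_washed) / W_total * 100
Clay mass = 130 - 70 = 60 g
Clay% = 60 / 130 * 100 = 46.1538%

Answer: 46.1538%


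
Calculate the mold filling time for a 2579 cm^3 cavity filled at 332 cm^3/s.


Formula: t_fill = V_mold / Q_flow
t = 2579 cm^3 / 332 cm^3/s = 7.7681 s


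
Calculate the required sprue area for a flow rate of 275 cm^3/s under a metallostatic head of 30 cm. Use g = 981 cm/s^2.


Formula: v = sqrt(2*g*h), A = Q/v
Velocity: v = sqrt(2 * 981 * 30) = sqrt(58860) = 242.6108 cm/s
Sprue area: A = Q / v = 275 / 242.6108 = 1.1335 cm^2


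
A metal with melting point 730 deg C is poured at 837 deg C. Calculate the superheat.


Formula: Superheat = T_pour - T_melt
Superheat = 837 - 730 = 107 deg C

107 deg C


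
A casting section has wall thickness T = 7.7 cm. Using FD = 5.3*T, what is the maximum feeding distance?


Formula: FD = 5.3 * T  (riser feeding-distance rule)
FD = 5.3 * 7.7 cm = 40.8100 cm

40.8100 cm


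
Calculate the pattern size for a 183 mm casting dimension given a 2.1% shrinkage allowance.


Formula: L_pattern = L_casting * (1 + shrinkage_rate/100)
Shrinkage factor = 1 + 2.1/100 = 1.021
L_pattern = 183 mm * 1.021 = 186.8430 mm

Answer: 186.8430 mm


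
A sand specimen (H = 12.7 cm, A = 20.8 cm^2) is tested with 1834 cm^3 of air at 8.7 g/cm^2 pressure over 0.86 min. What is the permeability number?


Formula: Permeability Number P = (V * H) / (p * A * t)
Numerator: V * H = 1834 * 12.7 = 23291.8
Denominator: p * A * t = 8.7 * 20.8 * 0.86 = 155.6256
P = 23291.8 / 155.6256 = 149.6656


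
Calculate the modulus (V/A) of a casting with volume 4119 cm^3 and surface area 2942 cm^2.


Formula: Casting Modulus M = V / A
M = 4119 cm^3 / 2942 cm^2 = 1.4001 cm

Answer: 1.4001 cm


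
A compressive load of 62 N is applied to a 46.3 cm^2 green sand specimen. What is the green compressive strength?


Formula: Compressive Strength = Force / Area
Strength = 62 N / 46.3 cm^2 = 1.3391 N/cm^2

1.3391 N/cm^2


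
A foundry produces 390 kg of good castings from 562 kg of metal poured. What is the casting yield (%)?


Formula: Casting Yield = (W_good / W_total) * 100
Yield = (390 kg / 562 kg) * 100 = 69.3950%


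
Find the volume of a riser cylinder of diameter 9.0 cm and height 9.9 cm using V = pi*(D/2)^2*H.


Formula: V = pi * (D/2)^2 * H  (cylinder volume)
Radius = D/2 = 9.0/2 = 4.5 cm
V = pi * 4.5^2 * 9.9 = 629.8108 cm^3


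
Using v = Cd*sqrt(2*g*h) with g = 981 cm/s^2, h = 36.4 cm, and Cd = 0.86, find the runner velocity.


Formula: v = Cd * sqrt(2 * g * h)  (Torricelli with discharge coefficient)
2*g*h = 2 * 981 * 36.4 = 71416.8 cm^2/s^2
sqrt(71416.8) = 267.23922 cm/s
v = 0.86 * 267.23922 = 229.8257 cm/s

229.8257 cm/s


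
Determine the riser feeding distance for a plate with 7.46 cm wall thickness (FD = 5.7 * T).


Formula: FD = 5.7 * T  (riser feeding-distance rule)
FD = 5.7 * 7.46 cm = 42.5220 cm

Answer: 42.5220 cm


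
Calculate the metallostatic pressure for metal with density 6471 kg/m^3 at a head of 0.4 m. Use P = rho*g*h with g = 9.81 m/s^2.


Formula: P = rho * g * h
rho * g = 6471 * 9.81 = 63480.51 N/m^3
P = 63480.51 * 0.4 = 25392.2040 Pa

Final answer: 25392.2040 Pa


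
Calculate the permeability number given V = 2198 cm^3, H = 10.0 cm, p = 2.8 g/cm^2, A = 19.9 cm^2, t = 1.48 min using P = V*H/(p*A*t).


Formula: Permeability Number P = (V * H) / (p * A * t)
Numerator: V * H = 2198 * 10.0 = 21980.0
Denominator: p * A * t = 2.8 * 19.9 * 1.48 = 82.4656
P = 21980.0 / 82.4656 = 266.5354

266.5354


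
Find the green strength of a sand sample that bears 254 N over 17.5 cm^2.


Formula: Compressive Strength = Force / Area
Strength = 254 N / 17.5 cm^2 = 14.5143 N/cm^2

Answer: 14.5143 N/cm^2


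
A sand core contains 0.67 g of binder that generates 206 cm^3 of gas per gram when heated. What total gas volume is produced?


Formula: V_gas = W_binder * gas_evolution_rate
V = 0.67 g * 206 cm^3/g = 138.0200 cm^3

Answer: 138.0200 cm^3


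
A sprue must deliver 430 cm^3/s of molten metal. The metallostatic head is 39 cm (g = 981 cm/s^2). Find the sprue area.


Formula: v = sqrt(2*g*h), A = Q/v
Velocity: v = sqrt(2 * 981 * 39) = sqrt(76518) = 276.6189 cm/s
Sprue area: A = Q / v = 430 / 276.6189 = 1.5545 cm^2

Answer: 1.5545 cm^2


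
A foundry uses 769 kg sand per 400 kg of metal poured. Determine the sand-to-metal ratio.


Formula: Sand-to-Metal Ratio = W_sand / W_metal
Ratio = 769 kg / 400 kg = 1.9225

Final answer: 1.9225


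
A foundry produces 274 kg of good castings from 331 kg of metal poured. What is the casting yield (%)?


Formula: Casting Yield = (W_good / W_total) * 100
Yield = (274 kg / 331 kg) * 100 = 82.7795%

82.7795%


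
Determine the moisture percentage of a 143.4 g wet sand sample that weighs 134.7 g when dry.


Formula: MC = (W_wet - W_dry) / W_wet * 100
Water mass = 143.4 - 134.7 = 8.7 g
MC = 8.7 / 143.4 * 100 = 6.0669%

6.0669%


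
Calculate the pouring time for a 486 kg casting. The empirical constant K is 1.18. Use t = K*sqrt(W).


Formula: t = K * sqrt(W)
sqrt(W) = sqrt(486) = 22.04541
t = 1.18 * 22.04541 = 26.0136 s

Final answer: 26.0136 s


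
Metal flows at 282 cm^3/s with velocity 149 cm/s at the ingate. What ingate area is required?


Formula: A_ingate = Q / v  (continuity equation)
A = 282 cm^3/s / 149 cm/s = 1.8926 cm^2

Final answer: 1.8926 cm^2


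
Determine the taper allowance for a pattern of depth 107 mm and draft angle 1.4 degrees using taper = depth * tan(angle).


Formula: taper = depth * tan(draft_angle)
tan(1.4 deg) = 0.0244395
taper = 107 mm * 0.0244395 = 2.6150 mm

2.6150 mm


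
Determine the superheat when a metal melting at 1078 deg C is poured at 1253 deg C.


Formula: Superheat = T_pour - T_melt
Superheat = 1253 - 1078 = 175 deg C

Answer: 175 deg C


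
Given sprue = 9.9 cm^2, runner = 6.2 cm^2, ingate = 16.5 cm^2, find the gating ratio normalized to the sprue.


Sprue:Runner:Ingate = 1 : 6.2/9.9 : 16.5/9.9 = 1:0.63:1.67

1:0.63:1.67


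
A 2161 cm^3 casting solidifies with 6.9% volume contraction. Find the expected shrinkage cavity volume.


Formula: V_shrink = V_casting * shrinkage_pct / 100
V_shrink = 2161 cm^3 * 6.9 / 100 = 149.1090 cm^3

Answer: 149.1090 cm^3


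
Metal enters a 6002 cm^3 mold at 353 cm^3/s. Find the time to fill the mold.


Formula: t_fill = V_mold / Q_flow
t = 6002 cm^3 / 353 cm^3/s = 17.0028 s

Answer: 17.0028 s


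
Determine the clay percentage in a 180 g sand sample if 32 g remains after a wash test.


Formula: Clay% = (W_total - W_washed) / W_total * 100
Clay mass = 180 - 32 = 148 g
Clay% = 148 / 180 * 100 = 82.2222%


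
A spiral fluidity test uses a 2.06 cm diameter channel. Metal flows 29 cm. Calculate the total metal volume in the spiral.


Formula: V = pi * (d/2)^2 * L  (cylinder volume)
Radius = 2.06/2 = 1.03 cm
V = pi * 1.03^2 * 29 = 96.6546 cm^3

96.6546 cm^3


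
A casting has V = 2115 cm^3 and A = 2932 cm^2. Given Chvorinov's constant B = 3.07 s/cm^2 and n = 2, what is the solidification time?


Formula: t_s = B * (V/A)^n  (Chvorinov's rule, n=2)
Modulus M = V/A = 2115/2932 = 0.721351 cm
M^2 = 0.721351^2 = 0.520347 cm^2
t_s = 3.07 * 0.520347 = 1.5975 s

1.5975 s


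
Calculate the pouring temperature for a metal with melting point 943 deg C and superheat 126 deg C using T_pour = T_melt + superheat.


Formula: T_pour = T_melt + Superheat
T_pour = 943 + 126 = 1069 deg C

1069 deg C


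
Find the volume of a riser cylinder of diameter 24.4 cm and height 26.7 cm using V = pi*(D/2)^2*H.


Formula: V = pi * (D/2)^2 * H  (cylinder volume)
Radius = D/2 = 24.4/2 = 12.2 cm
V = pi * 12.2^2 * 26.7 = 12484.7772 cm^3

Answer: 12484.7772 cm^3


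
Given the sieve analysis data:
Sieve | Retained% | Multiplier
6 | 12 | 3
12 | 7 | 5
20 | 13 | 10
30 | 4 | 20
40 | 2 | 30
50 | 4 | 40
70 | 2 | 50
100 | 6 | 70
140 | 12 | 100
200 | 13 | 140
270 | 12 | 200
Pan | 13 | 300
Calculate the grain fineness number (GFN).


Formula: GFN = sum(pct * multiplier) / sum(pct)
sum(pct * multiplier) = 10341
sum(pct) = 100
GFN = 10341 / 100 = 103.41

103.41


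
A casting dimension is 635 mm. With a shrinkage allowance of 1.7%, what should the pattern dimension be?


Formula: L_pattern = L_casting * (1 + shrinkage_rate/100)
Shrinkage factor = 1 + 1.7/100 = 1.017
L_pattern = 635 mm * 1.017 = 645.7950 mm


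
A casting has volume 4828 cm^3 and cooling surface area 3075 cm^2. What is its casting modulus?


Formula: Casting Modulus M = V / A
M = 4828 cm^3 / 3075 cm^2 = 1.5701 cm

Final answer: 1.5701 cm


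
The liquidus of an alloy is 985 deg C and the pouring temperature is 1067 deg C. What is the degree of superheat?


Formula: Superheat = T_pour - T_melt
Superheat = 1067 - 985 = 82 deg C

Answer: 82 deg C


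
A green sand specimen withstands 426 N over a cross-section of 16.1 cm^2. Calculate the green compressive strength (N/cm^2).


Formula: Compressive Strength = Force / Area
Strength = 426 N / 16.1 cm^2 = 26.4596 N/cm^2

26.4596 N/cm^2


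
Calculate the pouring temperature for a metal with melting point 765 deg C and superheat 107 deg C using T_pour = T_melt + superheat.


Formula: T_pour = T_melt + Superheat
T_pour = 765 + 107 = 872 deg C


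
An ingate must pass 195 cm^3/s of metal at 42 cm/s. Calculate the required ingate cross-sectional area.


Formula: A_ingate = Q / v  (continuity equation)
A = 195 cm^3/s / 42 cm/s = 4.6429 cm^2


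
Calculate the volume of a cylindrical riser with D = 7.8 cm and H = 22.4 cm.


Formula: V = pi * (D/2)^2 * H  (cylinder volume)
Radius = D/2 = 7.8/2 = 3.9 cm
V = pi * 3.9^2 * 22.4 = 1070.3532 cm^3

1070.3532 cm^3


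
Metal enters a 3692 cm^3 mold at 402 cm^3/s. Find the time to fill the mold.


Formula: t_fill = V_mold / Q_flow
t = 3692 cm^3 / 402 cm^3/s = 9.1841 s

Answer: 9.1841 s


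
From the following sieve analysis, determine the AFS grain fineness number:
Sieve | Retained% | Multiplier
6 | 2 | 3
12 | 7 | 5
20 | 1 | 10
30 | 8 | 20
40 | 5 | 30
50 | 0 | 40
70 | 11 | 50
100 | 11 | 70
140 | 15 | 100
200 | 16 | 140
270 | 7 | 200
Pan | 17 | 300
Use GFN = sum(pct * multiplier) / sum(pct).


Formula: GFN = sum(pct * multiplier) / sum(pct)
sum(pct * multiplier) = 11921
sum(pct) = 100
GFN = 11921 / 100 = 119.21

Final answer: 119.21


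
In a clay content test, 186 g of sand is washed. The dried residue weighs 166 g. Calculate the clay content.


Formula: Clay% = (W_total - W_washed) / W_total * 100
Clay mass = 186 - 166 = 20 g
Clay% = 20 / 186 * 100 = 10.7527%

10.7527%


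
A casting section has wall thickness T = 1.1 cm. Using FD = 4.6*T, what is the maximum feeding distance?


Formula: FD = 4.6 * T  (riser feeding-distance rule)
FD = 4.6 * 1.1 cm = 5.0600 cm

Answer: 5.0600 cm


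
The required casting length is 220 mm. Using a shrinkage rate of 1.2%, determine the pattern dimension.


Formula: L_pattern = L_casting * (1 + shrinkage_rate/100)
Shrinkage factor = 1 + 1.2/100 = 1.012
L_pattern = 220 mm * 1.012 = 222.6400 mm

Answer: 222.6400 mm


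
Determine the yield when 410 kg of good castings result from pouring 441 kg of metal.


Formula: Casting Yield = (W_good / W_total) * 100
Yield = (410 kg / 441 kg) * 100 = 92.9705%

Answer: 92.9705%


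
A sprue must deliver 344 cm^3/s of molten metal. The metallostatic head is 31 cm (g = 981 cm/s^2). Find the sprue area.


Formula: v = sqrt(2*g*h), A = Q/v
Velocity: v = sqrt(2 * 981 * 31) = sqrt(60822) = 246.6212 cm/s
Sprue area: A = Q / v = 344 / 246.6212 = 1.3949 cm^2

Answer: 1.3949 cm^2
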